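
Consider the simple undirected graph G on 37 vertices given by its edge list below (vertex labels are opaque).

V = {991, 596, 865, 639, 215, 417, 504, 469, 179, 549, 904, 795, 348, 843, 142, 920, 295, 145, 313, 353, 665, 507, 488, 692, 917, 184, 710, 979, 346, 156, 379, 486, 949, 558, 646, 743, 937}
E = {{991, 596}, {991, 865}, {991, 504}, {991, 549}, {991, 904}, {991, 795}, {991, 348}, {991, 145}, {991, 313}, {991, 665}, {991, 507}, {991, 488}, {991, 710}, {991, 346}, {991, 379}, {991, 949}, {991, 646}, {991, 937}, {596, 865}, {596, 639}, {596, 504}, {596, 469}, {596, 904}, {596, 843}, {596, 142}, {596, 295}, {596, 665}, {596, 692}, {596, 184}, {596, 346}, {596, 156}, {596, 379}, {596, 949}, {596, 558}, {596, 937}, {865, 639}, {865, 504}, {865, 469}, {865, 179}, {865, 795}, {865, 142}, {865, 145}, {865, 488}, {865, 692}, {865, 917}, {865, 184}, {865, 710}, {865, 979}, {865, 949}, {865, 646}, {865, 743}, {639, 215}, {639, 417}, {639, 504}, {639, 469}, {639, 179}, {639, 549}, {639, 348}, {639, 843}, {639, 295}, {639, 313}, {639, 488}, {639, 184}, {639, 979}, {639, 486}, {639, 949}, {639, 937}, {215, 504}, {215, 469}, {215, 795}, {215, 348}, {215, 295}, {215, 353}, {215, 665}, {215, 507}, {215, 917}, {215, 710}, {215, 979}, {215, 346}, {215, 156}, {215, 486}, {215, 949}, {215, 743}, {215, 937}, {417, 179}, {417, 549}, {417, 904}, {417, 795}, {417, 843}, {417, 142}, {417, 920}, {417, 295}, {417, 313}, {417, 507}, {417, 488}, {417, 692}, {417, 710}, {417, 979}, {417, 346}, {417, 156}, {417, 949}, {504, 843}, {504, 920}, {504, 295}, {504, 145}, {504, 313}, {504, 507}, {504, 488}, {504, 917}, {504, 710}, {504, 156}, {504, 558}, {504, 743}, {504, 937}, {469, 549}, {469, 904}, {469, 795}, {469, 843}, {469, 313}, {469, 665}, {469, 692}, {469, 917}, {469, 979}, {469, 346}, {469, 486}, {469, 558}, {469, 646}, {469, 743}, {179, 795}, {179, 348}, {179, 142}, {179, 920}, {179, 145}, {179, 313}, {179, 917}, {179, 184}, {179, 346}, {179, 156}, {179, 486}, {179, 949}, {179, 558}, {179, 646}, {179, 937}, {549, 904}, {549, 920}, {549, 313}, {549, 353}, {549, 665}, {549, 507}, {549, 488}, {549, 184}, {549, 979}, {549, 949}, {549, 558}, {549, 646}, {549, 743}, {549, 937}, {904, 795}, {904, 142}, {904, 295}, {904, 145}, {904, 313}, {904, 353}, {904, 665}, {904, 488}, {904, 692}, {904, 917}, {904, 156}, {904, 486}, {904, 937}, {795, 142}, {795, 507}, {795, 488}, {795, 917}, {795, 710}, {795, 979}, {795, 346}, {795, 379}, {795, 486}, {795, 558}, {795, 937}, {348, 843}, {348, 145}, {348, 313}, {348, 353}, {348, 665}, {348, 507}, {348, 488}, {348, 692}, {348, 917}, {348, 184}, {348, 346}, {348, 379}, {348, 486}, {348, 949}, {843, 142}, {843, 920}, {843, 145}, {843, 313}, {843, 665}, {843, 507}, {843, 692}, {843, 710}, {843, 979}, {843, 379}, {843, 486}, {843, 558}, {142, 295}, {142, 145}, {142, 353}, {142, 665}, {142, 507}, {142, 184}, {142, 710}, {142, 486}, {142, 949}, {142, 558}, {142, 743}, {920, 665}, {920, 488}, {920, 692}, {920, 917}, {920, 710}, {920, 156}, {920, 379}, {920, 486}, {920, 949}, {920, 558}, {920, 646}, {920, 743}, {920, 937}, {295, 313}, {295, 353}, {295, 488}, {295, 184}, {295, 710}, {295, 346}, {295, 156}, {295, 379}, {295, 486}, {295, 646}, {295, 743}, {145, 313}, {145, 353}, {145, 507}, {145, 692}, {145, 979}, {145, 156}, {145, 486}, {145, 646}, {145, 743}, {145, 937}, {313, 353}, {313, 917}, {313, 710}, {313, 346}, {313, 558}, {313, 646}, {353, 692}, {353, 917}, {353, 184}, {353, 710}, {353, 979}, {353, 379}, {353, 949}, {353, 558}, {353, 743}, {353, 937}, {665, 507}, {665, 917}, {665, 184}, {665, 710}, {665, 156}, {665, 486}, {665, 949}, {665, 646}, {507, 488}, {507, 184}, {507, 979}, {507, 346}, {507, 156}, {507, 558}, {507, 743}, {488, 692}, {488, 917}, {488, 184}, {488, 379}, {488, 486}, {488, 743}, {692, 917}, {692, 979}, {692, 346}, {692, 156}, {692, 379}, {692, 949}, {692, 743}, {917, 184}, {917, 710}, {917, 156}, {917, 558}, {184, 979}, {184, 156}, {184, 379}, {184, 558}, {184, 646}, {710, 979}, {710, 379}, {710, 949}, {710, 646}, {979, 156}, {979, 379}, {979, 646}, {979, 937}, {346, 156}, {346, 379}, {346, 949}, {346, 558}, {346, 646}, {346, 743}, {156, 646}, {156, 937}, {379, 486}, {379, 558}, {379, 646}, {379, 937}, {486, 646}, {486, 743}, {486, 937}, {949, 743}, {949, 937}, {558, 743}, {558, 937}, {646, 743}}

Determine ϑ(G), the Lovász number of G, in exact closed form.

deg(865) = 18; N(865) = {991, 596, 639, 504, 469, 179, 795, 142, 145, 488, 692, 917, 184, 710, 979, 949, 646, 743}.
N(469) = {596, 865, 639, 215, 549, 904, 795, 843, 313, 665, 692, 917, 979, 346, 486, 558, 646, 743}, |N(469)| = 18.
Vertex 179 has 18 neighbors: 865, 639, 417, 795, 348, 142, 920, 145, 313, 917, 184, 346, 156, 486, 949, 558, 646, 937.
Vertex 142 has 18 neighbors: 596, 865, 417, 179, 904, 795, 843, 295, 145, 353, 665, 507, 184, 710, 486, 949, 558, 743.
Every vertex has degree 18 (N=37); SR(37,18,8,9) — a Paley graph.
spec(A) ≈ [18.0, 2.541, -3.541] (distinct, 3 d.p.).
Lovász: ϑ = −37(-sqrt(37)/2 - 1/2)/(18+-(-sqrt(37)/2 - 1/2)) = sqrt(37).
= 6.082762530… (decimal).

sqrt(37)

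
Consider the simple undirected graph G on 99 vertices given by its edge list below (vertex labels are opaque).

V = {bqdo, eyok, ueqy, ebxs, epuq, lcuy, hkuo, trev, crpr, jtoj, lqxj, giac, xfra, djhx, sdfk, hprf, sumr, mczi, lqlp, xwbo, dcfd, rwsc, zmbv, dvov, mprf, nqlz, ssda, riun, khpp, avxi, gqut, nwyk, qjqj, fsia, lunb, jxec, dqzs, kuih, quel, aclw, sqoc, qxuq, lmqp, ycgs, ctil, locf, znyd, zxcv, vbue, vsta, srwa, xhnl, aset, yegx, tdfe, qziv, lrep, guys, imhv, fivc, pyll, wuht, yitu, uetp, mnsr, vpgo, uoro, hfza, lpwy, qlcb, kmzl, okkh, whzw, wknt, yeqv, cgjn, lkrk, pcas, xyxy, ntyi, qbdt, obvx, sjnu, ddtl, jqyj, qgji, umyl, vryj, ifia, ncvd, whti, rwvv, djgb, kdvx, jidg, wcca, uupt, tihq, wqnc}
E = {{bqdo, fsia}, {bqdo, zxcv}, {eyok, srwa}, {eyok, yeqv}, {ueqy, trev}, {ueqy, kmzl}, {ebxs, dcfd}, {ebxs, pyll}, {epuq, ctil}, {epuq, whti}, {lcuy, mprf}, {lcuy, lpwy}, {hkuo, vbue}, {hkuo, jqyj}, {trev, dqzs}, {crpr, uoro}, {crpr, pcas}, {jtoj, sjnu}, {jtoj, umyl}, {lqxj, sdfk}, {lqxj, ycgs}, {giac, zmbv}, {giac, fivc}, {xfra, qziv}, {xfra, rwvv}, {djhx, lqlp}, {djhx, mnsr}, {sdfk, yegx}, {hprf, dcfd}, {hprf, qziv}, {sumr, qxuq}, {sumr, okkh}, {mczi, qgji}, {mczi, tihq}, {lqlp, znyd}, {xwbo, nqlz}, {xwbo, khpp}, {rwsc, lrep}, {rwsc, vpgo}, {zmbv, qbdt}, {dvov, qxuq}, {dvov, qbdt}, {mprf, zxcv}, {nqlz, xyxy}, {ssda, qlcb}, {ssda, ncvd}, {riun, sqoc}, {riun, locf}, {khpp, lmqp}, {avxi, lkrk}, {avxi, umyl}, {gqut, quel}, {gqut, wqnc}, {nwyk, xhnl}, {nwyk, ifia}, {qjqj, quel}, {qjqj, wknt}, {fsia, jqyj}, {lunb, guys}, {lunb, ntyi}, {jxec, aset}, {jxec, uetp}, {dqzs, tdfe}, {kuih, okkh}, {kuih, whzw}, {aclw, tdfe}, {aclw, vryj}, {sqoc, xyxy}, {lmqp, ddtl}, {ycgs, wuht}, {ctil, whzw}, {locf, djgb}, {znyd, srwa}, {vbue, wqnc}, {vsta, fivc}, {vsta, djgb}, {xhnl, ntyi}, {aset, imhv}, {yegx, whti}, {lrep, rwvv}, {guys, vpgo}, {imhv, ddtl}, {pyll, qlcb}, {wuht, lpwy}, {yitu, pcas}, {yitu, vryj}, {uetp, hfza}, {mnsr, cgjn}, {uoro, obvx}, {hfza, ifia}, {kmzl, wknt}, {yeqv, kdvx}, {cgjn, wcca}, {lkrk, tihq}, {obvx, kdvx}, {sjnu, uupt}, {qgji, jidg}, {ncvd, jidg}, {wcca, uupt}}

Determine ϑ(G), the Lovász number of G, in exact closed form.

deg(wuht) = 2; N(wuht) = {ycgs, lpwy}.
N(ntyi) = {lunb, xhnl}, |N(ntyi)| = 2.
N(kmzl) = {ueqy, wknt}, |N(kmzl)| = 2.
Vertex wknt has 2 neighbors: qjqj, kmzl.
Regular of degree 2 on 99 vertices: this is C_{99}, the 99-cycle.
spec(A) ≈ [2.0, 1.995973, 1.98391, 1.963857, 1.935897, 1.900142, 1.856736, 1.805853, 1.747699, 1.682507, 1.610541, 1.532089, 1.447468, 1.357019, 1.261105, 1.160114, 1.054451, 0.944542, 0.83083, 0.713772, 0.593841, 0.471518, 0.347296, 0.221676, 0.095164, -0.031732, -0.1585, -0.28463, -0.409613, -0.532948, -0.654136, -0.77269, -0.888133, -1.0, -1.10784, -1.211219, -1.309721, -1.40295, -1.490529, -1.572106, -1.647353, -1.715967, -1.777671, -1.832217, -1.879385, -1.918986, -1.95086, -1.974878, -1.990944, -1.998993] (distinct, 6 d.p.).
−99·(-2*cos(pi/99)) / ((2)−(-2*cos(pi/99))) = 99*cos(pi/99)/(cos(pi/99) + 1) = ϑ(G).
Numerically 49.487536.
α=49, χ(Ḡ)=50; ϑ=99*cos(pi/99)/(cos(pi/99) + 1) lies between (both strict).

99*cos(pi/99)/(cos(pi/99) + 1)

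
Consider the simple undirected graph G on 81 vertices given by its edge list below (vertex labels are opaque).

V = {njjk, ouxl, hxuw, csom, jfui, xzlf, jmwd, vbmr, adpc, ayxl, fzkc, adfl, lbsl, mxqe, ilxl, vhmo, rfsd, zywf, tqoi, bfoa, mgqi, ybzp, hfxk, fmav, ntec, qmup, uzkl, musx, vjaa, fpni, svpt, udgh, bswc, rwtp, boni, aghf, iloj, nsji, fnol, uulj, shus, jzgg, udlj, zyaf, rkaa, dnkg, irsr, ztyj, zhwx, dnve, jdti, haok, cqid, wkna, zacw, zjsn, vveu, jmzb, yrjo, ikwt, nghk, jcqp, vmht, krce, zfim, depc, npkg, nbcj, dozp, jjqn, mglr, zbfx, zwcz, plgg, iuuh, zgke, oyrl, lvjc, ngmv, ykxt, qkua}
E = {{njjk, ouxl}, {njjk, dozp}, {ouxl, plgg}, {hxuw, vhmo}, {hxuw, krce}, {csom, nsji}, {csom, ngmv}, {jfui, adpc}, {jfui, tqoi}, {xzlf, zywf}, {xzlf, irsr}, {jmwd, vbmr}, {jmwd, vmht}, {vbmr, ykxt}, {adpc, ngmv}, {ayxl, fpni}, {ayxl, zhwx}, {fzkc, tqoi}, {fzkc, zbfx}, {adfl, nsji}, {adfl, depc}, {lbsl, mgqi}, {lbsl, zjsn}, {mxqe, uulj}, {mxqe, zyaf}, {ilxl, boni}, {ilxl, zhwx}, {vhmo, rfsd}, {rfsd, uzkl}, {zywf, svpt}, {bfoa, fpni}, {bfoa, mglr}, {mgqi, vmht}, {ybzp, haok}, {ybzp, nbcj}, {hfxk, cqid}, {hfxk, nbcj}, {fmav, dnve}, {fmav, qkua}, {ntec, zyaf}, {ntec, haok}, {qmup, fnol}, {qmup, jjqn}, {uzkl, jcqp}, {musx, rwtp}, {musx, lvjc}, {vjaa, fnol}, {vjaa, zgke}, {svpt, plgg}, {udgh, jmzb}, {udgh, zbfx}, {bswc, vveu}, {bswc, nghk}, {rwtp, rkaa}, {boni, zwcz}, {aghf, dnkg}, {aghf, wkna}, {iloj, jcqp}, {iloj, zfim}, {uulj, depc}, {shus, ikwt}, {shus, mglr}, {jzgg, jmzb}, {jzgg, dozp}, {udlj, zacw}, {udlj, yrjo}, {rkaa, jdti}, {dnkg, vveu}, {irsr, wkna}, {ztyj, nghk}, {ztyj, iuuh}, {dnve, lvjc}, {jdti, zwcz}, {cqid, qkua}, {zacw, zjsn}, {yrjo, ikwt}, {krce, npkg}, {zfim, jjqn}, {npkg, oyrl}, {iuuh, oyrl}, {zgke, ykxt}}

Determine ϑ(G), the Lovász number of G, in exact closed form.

N(vhmo) = {hxuw, rfsd}, |N(vhmo)| = 2.
N(adpc) = {jfui, ngmv}, |N(adpc)| = 2.
deg(zgke) = 2; N(zgke) = {vjaa, ykxt}.
N(udlj) = {zacw, yrjo}, |N(udlj)| = 2.
deg(v) = 2 for all v (|V|=81); connected 2-regular on 81 ⇒ C_{81}.
spec(A) ≈ [2.0, 1.994, 1.976, 1.9461, 1.9045, 1.8514, 1.7873, 1.7123, 1.6271, 1.5321, 1.4279, 1.315, 1.1943, 1.0664, 0.9321, 0.7922, 0.6475, 0.4989, 0.3473, 0.1936, 0.0388, -0.1163, -0.2707, -0.4234, -0.5736, -0.7204, -0.8628, -1.0, -1.1312, -1.2556, -1.3725, -1.4811, -1.5808, -1.671, -1.7511, -1.8207, -1.8794, -1.9267, -1.9625, -1.9865, -1.9985] (distinct, 4 d.p.).
Lovász: ϑ = −81(-2*cos(pi/81))/(2+-(-1)*2*cos(pi/81)) = 81*cos(pi/81)/(cos(pi/81) + 1).
Numerically 40.48476531.
40 ≤ 81*cos(pi/81)/(cos(pi/81) + 1) ≤ 41: both strict.

81*cos(pi/81)/(cos(pi/81) + 1)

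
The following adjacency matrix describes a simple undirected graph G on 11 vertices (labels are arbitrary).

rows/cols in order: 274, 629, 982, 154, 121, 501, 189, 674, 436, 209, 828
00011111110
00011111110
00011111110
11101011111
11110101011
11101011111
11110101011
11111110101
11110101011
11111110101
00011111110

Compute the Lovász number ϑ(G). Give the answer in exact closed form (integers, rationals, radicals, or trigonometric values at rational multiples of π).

Vertex 436 has 8 neighbors: 274, 629, 982, 154, 501, 674, 209, 828.
deg(828) = 7; N(828) = {154, 121, 501, 189, 674, 436, 209}.
Vertex 209 has 9 neighbors: 274, 629, 982, 154, 121, 501, 189, 436, 828.
Vertex 674 has 9 neighbors: 274, 629, 982, 154, 121, 501, 189, 436, 828.
Complete multipartite on [4, 3, 2, 2]: sandwich collapses at ϑ=4.
≈ 4.000000 (to 6 d.p.).
α=4, χ(Ḡ)=4; ϑ=4 lies between (collapsed).

4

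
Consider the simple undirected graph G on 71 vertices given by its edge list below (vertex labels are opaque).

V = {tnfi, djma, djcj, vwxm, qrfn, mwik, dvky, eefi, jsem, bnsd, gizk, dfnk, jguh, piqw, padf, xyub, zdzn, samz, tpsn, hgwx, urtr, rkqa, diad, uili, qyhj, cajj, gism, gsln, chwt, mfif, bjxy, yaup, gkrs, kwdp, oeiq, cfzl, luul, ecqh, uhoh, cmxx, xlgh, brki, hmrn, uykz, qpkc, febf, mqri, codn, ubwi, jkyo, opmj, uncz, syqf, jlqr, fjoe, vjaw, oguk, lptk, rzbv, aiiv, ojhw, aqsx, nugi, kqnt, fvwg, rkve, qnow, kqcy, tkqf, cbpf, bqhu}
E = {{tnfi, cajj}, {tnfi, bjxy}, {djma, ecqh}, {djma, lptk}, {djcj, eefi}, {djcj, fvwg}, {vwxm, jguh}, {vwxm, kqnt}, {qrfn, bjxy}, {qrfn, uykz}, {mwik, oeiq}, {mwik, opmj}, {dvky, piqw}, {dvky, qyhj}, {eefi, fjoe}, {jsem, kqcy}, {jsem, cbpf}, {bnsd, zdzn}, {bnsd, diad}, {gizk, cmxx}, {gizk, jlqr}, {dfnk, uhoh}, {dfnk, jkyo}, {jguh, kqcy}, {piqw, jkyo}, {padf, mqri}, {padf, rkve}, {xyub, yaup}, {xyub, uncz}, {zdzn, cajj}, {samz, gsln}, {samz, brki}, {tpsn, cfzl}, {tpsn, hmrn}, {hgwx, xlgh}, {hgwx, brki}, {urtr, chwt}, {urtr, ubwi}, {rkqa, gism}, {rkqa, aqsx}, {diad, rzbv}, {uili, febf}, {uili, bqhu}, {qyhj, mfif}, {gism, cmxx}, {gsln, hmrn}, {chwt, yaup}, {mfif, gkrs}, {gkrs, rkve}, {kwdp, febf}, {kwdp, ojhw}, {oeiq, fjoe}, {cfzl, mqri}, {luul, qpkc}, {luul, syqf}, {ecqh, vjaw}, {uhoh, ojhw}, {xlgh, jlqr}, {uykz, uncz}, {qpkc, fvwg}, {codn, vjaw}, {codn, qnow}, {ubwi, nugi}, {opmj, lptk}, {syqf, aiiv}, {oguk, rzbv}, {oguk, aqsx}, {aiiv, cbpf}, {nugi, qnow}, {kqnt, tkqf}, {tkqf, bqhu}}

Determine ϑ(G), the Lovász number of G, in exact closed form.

N(dfnk) = {uhoh, jkyo}, |N(dfnk)| = 2.
deg(hmrn) = 2; N(hmrn) = {tpsn, gsln}.
N(oeiq) = {mwik, fjoe}, |N(oeiq)| = 2.
N(zdzn) = {bnsd, cajj}, |N(zdzn)| = 2.
2-regular, N=71; connected 2-regular on 71 ⇒ C_{71}.
Distinct eigenvalues (to 5 d.p.): [2.0, 1.99217, 1.96876, 1.92993, 1.876, 1.80739, 1.72463, 1.62837, 1.51937, 1.39848, 1.26665, 1.1249, 0.97435, 0.81617, 0.6516, 0.48194, 0.3085, 0.13265, -0.04424, -0.22079, -0.3956, -0.56732, -0.7346, -0.89613, -1.05065, -1.19694, -1.33387, -1.46036, -1.57542, -1.67814, -1.76774, -1.8435, -1.90483, -1.95125, -1.98241, -1.99804].
With N=71: ϑ(G) = 71·(-(-1)*2*cos(pi/71))/(2−(-2*cos(pi/71))) = 71*cos(pi/71)/(cos(pi/71) + 1).
Numerically 35.482618.
Sandwich: α(G)=35 ≤ ϑ(G)=71*cos(pi/71)/(cos(pi/71) + 1) ≤ χ(Ḡ)=36 (both strict).

71*cos(pi/71)/(cos(pi/71) + 1)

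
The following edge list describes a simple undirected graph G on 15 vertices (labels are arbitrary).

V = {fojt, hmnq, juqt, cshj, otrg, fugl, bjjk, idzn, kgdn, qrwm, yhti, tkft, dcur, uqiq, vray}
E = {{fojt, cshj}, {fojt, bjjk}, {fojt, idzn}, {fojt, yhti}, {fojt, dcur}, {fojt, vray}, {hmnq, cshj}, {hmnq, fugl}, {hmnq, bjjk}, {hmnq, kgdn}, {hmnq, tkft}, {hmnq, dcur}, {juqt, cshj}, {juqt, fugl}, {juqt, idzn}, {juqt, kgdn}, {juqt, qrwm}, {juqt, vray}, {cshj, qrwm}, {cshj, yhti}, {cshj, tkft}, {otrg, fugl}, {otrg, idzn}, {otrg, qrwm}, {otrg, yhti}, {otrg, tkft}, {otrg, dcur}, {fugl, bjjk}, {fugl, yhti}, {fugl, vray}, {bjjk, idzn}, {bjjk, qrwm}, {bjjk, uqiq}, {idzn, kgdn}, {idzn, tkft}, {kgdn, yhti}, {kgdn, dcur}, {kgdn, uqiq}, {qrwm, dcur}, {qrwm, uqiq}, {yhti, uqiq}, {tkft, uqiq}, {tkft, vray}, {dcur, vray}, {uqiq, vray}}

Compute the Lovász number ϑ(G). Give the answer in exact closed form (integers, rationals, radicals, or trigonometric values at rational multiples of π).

deg(tkft) = 6; N(tkft) = {hmnq, cshj, otrg, idzn, uqiq, vray}.
deg(yhti) = 6; N(yhti) = {fojt, cshj, otrg, fugl, kgdn, uqiq}.
Vertex otrg has 6 neighbors: fugl, idzn, qrwm, yhti, tkft, dcur.
N(hmnq) = {cshj, fugl, bjjk, kgdn, tkft, dcur}, |N(hmnq)| = 6.
deg(v) = 6 for all v (|V|=15); this is K(6,2), the Kneser graph.
Distinct eigenvalues (to 3 d.p.): [6.0, 1.0, -3.0].
λ_max=6, λ_min=-3; ϑ = −15·λ_min/(λ_max−λ_min) = 5.
= 5.00000… (decimal).

5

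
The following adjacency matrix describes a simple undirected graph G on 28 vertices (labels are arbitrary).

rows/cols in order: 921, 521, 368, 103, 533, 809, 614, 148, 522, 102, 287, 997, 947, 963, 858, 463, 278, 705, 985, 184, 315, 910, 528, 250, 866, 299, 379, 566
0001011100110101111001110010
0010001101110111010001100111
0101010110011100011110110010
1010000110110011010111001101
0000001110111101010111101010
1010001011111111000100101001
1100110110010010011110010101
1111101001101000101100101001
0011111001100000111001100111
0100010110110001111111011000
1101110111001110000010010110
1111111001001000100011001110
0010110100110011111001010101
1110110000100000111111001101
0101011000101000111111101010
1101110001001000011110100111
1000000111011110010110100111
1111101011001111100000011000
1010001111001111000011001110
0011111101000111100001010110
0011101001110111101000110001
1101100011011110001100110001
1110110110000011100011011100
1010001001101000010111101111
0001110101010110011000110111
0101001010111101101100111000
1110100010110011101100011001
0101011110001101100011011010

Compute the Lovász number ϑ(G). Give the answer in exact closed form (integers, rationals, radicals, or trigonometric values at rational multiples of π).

Vertex 184 has 15 neighbors: 368, 103, 533, 809, 614, 148, 102, 963, 858, 463, 278, 910, 250, 299, 379.
Vertex 287 has 15 neighbors: 921, 521, 103, 533, 809, 148, 522, 102, 947, 963, 858, 315, 250, 299, 379.
N(103) = {921, 368, 148, 522, 287, 997, 858, 463, 705, 184, 315, 910, 866, 299, 566}, |N(103)| = 15.
N(148) = {921, 521, 368, 103, 533, 614, 102, 287, 947, 278, 985, 184, 528, 866, 566}, |N(148)| = 15.
28-vertex 15-regular graph: Kneser-type, 2-subsets of [8].
A has 3 distinct eigenvalues ≈ [15.0, 1.0, -5.0].
Lovász: ϑ = −28(-5)/(15+-1*(-5)) = 7.
Numerically 7.00000.

7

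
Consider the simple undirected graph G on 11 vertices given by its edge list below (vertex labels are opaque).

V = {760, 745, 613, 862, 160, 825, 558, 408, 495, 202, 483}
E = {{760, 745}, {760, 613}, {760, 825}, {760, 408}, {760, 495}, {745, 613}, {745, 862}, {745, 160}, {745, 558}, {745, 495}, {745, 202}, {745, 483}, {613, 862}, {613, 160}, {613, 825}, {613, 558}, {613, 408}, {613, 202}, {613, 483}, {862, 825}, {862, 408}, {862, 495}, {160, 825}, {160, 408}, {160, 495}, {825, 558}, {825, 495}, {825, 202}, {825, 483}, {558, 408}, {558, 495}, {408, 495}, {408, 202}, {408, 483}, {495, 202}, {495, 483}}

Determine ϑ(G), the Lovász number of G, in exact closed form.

N(160) = {745, 613, 825, 408, 495}, |N(160)| = 5.
Vertex 760 has 5 neighbors: 745, 613, 825, 408, 495.
deg(745) = 8; N(745) = {760, 613, 862, 160, 558, 495, 202, 483}.
deg(202) = 5; N(202) = {745, 613, 825, 408, 495}.
Complete 3-partite, parts [6, 3, 2]: perfect, ϑ = α = 6.
ϑ(G) ≈ 6.000000000.
α=6, χ(Ḡ)=6; ϑ=6 lies between (collapsed).

6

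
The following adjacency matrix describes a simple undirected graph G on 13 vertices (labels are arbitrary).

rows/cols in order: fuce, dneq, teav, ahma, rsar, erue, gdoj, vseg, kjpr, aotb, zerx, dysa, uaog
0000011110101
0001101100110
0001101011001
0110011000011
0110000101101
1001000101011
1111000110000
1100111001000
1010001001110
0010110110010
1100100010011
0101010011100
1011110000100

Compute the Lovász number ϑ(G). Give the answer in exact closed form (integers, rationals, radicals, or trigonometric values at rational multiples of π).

Vertex dneq has 6 neighbors: ahma, rsar, gdoj, vseg, zerx, dysa.
Vertex uaog has 6 neighbors: fuce, teav, ahma, rsar, erue, zerx.
deg(kjpr) = 6; N(kjpr) = {fuce, teav, gdoj, aotb, zerx, dysa}.
N(erue) = {fuce, ahma, vseg, aotb, dysa, uaog}, |N(erue)| = 6.
Every vertex has degree 6 (N=13); Paley(13): SR with (k,λ,μ)=(6,2,3).
Distinct eigenvalues (to 5 d.p.): [6.0, 1.30278, -2.30278].
Lovász: ϑ = −13(-sqrt(13)/2 - 1/2)/(6+-(-sqrt(13)/2 - 1/2)) = sqrt(13).
≈ 3.60555128 (to 8 d.p.).

sqrt(13)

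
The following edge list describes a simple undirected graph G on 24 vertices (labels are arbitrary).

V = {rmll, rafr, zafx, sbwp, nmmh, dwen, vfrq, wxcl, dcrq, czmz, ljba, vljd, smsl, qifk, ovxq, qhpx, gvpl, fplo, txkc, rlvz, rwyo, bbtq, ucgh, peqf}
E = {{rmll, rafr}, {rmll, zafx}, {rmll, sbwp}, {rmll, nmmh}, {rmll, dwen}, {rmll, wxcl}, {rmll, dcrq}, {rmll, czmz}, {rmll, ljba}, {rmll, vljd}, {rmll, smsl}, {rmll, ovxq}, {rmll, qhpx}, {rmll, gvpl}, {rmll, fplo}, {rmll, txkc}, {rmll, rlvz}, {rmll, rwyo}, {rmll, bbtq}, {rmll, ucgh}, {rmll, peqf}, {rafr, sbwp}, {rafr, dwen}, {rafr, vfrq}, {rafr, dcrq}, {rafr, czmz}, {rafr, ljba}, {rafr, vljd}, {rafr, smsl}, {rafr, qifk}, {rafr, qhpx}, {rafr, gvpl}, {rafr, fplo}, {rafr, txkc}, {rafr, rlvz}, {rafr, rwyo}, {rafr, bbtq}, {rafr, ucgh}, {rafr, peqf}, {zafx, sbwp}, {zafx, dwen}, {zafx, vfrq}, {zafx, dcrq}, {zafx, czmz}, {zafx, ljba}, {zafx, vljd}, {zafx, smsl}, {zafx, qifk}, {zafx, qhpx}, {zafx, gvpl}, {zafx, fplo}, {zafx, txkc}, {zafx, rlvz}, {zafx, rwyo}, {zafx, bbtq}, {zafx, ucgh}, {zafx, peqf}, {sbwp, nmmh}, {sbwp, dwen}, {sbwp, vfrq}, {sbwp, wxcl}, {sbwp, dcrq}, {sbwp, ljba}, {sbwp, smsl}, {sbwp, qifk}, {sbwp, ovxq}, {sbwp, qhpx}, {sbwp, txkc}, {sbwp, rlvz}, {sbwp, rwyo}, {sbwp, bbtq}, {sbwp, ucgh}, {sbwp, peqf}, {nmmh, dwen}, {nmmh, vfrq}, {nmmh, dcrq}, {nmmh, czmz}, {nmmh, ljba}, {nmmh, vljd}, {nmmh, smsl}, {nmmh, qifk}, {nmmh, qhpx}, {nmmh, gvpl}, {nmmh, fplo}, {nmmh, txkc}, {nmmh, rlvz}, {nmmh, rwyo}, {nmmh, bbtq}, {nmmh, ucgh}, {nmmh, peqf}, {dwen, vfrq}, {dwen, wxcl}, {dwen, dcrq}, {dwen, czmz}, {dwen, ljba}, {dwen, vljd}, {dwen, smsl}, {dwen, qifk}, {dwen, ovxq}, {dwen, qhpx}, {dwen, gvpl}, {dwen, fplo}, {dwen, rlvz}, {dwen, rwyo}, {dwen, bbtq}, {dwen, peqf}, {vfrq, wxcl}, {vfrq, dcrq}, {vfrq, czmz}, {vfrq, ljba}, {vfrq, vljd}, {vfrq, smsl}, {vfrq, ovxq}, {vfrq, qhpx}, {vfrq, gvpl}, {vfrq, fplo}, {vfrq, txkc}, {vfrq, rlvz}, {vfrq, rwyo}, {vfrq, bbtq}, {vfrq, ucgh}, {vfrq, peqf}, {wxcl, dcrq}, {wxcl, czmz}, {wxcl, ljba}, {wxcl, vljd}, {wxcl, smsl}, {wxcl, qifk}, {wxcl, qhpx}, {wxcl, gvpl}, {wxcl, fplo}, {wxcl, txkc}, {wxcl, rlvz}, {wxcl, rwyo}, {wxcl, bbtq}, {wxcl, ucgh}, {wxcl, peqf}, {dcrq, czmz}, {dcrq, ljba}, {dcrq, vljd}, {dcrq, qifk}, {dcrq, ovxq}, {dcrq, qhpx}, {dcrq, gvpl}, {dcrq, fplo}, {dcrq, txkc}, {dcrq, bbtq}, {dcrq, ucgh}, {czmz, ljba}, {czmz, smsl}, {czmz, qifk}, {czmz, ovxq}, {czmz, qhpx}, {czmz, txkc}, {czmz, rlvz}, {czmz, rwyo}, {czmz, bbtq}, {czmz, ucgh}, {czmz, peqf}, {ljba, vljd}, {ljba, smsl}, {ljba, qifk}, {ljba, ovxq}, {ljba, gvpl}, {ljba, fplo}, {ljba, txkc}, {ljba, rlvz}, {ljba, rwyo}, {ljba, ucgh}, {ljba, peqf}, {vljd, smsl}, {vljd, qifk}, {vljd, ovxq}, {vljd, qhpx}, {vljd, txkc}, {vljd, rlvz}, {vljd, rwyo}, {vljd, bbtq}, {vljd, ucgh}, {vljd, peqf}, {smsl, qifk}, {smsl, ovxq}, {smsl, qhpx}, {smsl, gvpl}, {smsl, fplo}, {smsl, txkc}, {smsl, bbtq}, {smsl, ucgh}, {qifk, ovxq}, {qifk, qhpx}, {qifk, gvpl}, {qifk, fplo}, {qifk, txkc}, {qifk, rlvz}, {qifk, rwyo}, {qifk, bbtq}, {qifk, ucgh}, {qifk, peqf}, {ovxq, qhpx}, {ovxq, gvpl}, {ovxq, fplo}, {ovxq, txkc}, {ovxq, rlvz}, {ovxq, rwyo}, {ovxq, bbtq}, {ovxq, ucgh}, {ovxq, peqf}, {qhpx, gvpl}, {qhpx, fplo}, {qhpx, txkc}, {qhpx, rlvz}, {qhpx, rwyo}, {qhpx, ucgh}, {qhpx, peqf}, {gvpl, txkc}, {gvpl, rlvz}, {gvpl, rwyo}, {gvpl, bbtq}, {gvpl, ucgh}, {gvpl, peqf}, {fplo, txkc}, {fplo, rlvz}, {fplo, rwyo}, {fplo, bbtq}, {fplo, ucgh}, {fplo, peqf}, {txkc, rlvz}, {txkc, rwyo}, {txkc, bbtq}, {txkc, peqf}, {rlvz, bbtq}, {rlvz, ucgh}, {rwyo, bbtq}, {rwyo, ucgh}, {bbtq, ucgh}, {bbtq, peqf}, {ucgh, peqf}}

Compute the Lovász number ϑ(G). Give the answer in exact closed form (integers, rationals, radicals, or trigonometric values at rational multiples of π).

5

deg(wxcl) = 19; N(wxcl) = {rmll, sbwp, dwen, vfrq, dcrq, czmz, ljba, vljd, smsl, qifk, qhpx, gvpl, fplo, txkc, rlvz, rwyo, bbtq, ucgh, peqf}.
Vertex rwyo has 19 neighbors: rmll, rafr, zafx, sbwp, nmmh, dwen, vfrq, wxcl, czmz, ljba, vljd, qifk, ovxq, qhpx, gvpl, fplo, txkc, bbtq, ucgh.
N(vljd) = {rmll, rafr, zafx, nmmh, dwen, vfrq, wxcl, dcrq, ljba, smsl, qifk, ovxq, qhpx, txkc, rlvz, rwyo, bbtq, ucgh, peqf}, |N(vljd)| = 19.
N(bbtq) = {rmll, rafr, zafx, sbwp, nmmh, dwen, vfrq, wxcl, dcrq, czmz, vljd, smsl, qifk, ovxq, gvpl, fplo, txkc, rlvz, rwyo, ucgh, peqf}, |N(bbtq)| = 21.
Complete multipartite on [5, 5, 5, 3, 3, 3]: sandwich collapses at ϑ=5.
ϑ(G) ≈ 5.000000000.
Sandwich: α(G)=5 ≤ ϑ(G)=5 ≤ χ(Ḡ)=5 (collapsed).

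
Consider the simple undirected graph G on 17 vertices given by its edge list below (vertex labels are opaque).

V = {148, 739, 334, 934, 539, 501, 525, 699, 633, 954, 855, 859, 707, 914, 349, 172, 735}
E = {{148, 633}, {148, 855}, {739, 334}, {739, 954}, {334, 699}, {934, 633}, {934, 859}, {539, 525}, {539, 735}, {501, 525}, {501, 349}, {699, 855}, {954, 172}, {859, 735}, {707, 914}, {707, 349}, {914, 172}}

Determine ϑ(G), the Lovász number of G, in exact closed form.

deg(539) = 2; N(539) = {525, 735}.
Vertex 735 has 2 neighbors: 539, 859.
N(633) = {148, 934}, |N(633)| = 2.
deg(334) = 2; N(334) = {739, 699}.
17-vertex 2-regular graph: the odd cycle C_{17}.
The 9 distinct eigenvalues: [2.0, 1.865, 1.478, 0.891, 0.185, -0.547, -1.205, -1.7, -1.966].
ϑ = −N·λ_min/(λ_max−λ_min) = −17·(-2*cos(pi/17))/(2−(-2*cos(pi/17))) = 17*cos(pi/17)/(cos(pi/17) + 1).
ϑ(G) ≈ 8.4270143.
Sandwich: α(G)=8 ≤ ϑ(G)=17*cos(pi/17)/(cos(pi/17) + 1) ≤ χ(Ḡ)=9 (both strict).

17*cos(pi/17)/(cos(pi/17) + 1)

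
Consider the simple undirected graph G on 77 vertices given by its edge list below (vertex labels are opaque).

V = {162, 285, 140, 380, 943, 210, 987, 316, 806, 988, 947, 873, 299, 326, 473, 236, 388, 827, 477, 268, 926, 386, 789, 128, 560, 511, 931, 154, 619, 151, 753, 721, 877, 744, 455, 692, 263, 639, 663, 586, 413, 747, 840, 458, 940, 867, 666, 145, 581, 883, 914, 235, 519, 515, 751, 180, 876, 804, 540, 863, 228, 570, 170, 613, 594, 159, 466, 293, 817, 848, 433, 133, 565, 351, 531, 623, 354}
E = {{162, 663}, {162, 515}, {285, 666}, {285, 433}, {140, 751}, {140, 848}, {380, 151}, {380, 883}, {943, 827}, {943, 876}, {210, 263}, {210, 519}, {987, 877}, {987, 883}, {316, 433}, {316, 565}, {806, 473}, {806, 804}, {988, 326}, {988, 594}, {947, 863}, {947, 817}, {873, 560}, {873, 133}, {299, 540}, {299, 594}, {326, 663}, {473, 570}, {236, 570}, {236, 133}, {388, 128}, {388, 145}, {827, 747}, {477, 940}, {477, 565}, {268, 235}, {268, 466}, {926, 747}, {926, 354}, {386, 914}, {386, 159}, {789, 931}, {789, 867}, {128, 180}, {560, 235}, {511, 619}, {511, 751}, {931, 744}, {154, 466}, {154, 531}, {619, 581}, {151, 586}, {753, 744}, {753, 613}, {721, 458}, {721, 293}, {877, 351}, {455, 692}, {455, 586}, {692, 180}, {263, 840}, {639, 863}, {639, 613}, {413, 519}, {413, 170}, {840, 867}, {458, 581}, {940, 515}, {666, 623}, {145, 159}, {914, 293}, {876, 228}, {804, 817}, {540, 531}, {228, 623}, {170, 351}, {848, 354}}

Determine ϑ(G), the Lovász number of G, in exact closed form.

N(210) = {263, 519}, |N(210)| = 2.
Vertex 515 has 2 neighbors: 162, 940.
N(326) = {988, 663}, |N(326)| = 2.
N(540) = {299, 531}, |N(540)| = 2.
Every vertex has degree 2 (N=77); the odd cycle C_{77}.
The 39 distinct eigenvalues: [2.0, 1.993345, 1.973425, 1.940372, 1.894406, 1.835833, 1.765043, 1.682507, 1.588774, 1.484468, 1.370283, 1.24698, 1.115377, 0.976352, 0.83083, 0.679779, 0.524203, 0.36514, 0.203646, 0.040797, -0.122323, -0.28463, -0.445042, -0.602492, -0.755933, -0.904344, -1.046736, -1.182162, -1.309721, -1.428565, -1.537901, -1.637003, -1.725211, -1.801938, -1.866673, -1.918986, -1.958528, -1.985037, -1.998336].
Lovász: ϑ = −77(-2*cos(pi/77))/(2+-(-1)*2*cos(pi/77)) = 77*cos(pi/77)/(cos(pi/77) + 1).
≈ 38.4839735 (to 7 d.p.).
Sandwich: α(G)=38 ≤ ϑ(G)=77*cos(pi/77)/(cos(pi/77) + 1) ≤ χ(Ḡ)=39 (both strict).

77*cos(pi/77)/(cos(pi/77) + 1)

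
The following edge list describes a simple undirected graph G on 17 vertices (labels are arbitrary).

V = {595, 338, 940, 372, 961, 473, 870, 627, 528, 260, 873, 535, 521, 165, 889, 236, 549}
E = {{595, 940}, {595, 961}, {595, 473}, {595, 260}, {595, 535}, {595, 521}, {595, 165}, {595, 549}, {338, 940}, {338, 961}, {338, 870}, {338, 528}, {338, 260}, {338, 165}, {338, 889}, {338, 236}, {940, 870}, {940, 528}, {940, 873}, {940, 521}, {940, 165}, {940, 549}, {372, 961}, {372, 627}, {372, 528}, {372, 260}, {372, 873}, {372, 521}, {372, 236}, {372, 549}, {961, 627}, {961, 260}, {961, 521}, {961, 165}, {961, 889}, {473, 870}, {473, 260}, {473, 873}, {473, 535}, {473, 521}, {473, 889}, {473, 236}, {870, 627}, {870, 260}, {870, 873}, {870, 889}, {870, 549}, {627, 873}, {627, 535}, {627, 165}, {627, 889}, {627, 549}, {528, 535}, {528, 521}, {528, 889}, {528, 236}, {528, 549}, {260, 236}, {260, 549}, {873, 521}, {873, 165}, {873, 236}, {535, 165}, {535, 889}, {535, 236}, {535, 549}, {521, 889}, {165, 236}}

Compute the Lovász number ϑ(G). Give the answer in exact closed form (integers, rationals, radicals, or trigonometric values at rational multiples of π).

Vertex 165 has 8 neighbors: 595, 338, 940, 961, 627, 873, 535, 236.
Vertex 528 has 8 neighbors: 338, 940, 372, 535, 521, 889, 236, 549.
N(372) = {961, 627, 528, 260, 873, 521, 236, 549}, |N(372)| = 8.
deg(627) = 8; N(627) = {372, 961, 870, 873, 535, 165, 889, 549}.
17-vertex 8-regular graph: Paley(17): SR with (k,λ,μ)=(8,3,4).
The 3 distinct eigenvalues: [8.0, 1.562, -2.562].
ϑ = −N·λ_min/(λ_max−λ_min) = −17·(-sqrt(17)/2 - 1/2)/(8−(-sqrt(17)/2 - 1/2)) = sqrt(17).
Numerically 4.1231056.

sqrt(17)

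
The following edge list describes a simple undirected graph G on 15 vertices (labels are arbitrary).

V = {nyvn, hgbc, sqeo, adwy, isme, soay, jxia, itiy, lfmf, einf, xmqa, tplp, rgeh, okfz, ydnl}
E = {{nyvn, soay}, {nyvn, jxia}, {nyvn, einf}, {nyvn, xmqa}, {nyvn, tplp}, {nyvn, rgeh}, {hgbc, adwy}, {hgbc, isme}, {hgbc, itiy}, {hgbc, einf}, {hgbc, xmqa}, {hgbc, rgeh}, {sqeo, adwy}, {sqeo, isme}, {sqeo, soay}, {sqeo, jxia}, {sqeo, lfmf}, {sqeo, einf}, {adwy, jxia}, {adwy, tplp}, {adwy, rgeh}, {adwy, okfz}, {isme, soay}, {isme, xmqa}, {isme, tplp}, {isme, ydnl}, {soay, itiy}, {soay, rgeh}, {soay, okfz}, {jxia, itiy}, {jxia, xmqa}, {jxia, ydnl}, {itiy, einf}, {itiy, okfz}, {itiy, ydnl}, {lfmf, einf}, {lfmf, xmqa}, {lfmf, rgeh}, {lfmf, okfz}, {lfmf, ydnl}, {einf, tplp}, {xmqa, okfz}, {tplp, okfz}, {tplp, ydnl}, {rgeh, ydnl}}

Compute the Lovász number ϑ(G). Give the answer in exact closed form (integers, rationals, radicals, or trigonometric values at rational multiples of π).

5

deg(soay) = 6; N(soay) = {nyvn, sqeo, isme, itiy, rgeh, okfz}.
deg(nyvn) = 6; N(nyvn) = {soay, jxia, einf, xmqa, tplp, rgeh}.
N(xmqa) = {nyvn, hgbc, isme, jxia, lfmf, okfz}, |N(xmqa)| = 6.
N(hgbc) = {adwy, isme, itiy, einf, xmqa, rgeh}, |N(hgbc)| = 6.
deg(v) = 6 for all v (|V|=15); Kneser-type, 2-subsets of [6].
Distinct eigenvalues (to 4 d.p.): [6.0, 1.0, -3.0].
−15·(-3) / ((6)−(-3)) = 5 = ϑ(G).
≈ 5.0000 (to 4 d.p.).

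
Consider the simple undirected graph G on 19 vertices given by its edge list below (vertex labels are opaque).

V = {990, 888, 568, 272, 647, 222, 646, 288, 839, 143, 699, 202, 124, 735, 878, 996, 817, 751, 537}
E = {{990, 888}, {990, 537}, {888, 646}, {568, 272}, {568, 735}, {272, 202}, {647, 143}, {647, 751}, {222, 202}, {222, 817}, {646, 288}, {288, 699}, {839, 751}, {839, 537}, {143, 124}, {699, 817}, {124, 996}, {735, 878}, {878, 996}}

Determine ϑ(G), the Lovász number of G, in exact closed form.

19*cos(pi/19)/(cos(pi/19) + 1)

deg(817) = 2; N(817) = {222, 699}.
deg(124) = 2; N(124) = {143, 996}.
deg(143) = 2; N(143) = {647, 124}.
N(990) = {888, 537}, |N(990)| = 2.
Every vertex has degree 2 (N=19); the odd cycle C_{19}.
The 10 distinct eigenvalues: [2.0, 1.8916, 1.5783, 1.0939, 0.491, -0.1652, -0.8034, -1.3546, -1.7589, -1.9727].
−19·(-2*cos(pi/19)) / ((2)−(-2*cos(pi/19))) = 19*cos(pi/19)/(cos(pi/19) + 1) = ϑ(G).
= 9.434771… (decimal).
Check 9 ≤ 19*cos(pi/19)/(cos(pi/19) + 1) ≤ 10: both strict.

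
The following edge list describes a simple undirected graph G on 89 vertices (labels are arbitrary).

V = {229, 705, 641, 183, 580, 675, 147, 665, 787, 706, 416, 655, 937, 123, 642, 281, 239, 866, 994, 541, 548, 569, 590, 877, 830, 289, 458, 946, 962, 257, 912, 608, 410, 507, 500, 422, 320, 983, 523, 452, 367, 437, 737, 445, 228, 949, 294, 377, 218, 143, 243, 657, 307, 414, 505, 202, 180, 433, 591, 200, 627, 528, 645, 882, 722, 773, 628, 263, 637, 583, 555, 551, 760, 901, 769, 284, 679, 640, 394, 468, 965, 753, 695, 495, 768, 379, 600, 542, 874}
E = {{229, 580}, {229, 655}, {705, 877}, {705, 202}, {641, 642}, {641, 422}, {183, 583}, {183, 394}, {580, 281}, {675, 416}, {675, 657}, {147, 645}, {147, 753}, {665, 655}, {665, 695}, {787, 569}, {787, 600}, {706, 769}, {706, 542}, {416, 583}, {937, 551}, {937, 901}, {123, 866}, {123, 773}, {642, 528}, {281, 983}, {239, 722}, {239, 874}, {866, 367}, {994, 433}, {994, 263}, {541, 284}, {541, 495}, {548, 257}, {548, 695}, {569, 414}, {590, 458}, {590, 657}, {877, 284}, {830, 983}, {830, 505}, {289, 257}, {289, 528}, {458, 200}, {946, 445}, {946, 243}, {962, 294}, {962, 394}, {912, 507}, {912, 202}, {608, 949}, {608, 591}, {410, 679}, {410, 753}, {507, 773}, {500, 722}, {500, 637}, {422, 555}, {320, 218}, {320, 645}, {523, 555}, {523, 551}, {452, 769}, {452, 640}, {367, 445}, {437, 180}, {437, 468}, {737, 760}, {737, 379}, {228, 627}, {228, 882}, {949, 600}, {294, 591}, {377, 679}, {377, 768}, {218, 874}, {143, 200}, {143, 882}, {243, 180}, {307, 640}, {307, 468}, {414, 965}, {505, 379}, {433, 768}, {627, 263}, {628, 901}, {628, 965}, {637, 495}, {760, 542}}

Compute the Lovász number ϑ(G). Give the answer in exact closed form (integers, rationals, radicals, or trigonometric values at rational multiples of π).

89*cos(pi/89)/(cos(pi/89) + 1)

Vertex 627 has 2 neighbors: 228, 263.
deg(994) = 2; N(994) = {433, 263}.
deg(180) = 2; N(180) = {437, 243}.
N(949) = {608, 600}, |N(949)| = 2.
2-regular, N=89; this is C_{89}, the 89-cycle.
spec(A) ≈ [2.0, 1.99502, 1.9801, 1.95531, 1.92078, 1.87669, 1.82324, 1.76071, 1.68941, 1.60969, 1.52196, 1.42664, 1.32421, 1.21519, 1.10011, 0.97955, 0.85411, 0.72442, 0.59112, 0.45487, 0.31635, 0.17626, 0.0353, -0.10585, -0.24646, -0.38585, -0.52332, -0.65818, -0.78976, -0.9174, -1.04048, -1.15837, -1.27049, -1.37628, -1.47522, -1.5668, -1.65058, -1.72614, -1.79309, -1.85112, -1.89992, -1.93926, -1.96893, -1.9888, -1.99875] (distinct, 5 d.p.).
−89·(-2*cos(pi/89)) / ((2)−(-2*cos(pi/89))) = 89*cos(pi/89)/(cos(pi/89) + 1) = ϑ(G).
Numerically 44.486135.
α=44, χ(Ḡ)=45; ϑ=89*cos(pi/89)/(cos(pi/89) + 1) lies between (both strict).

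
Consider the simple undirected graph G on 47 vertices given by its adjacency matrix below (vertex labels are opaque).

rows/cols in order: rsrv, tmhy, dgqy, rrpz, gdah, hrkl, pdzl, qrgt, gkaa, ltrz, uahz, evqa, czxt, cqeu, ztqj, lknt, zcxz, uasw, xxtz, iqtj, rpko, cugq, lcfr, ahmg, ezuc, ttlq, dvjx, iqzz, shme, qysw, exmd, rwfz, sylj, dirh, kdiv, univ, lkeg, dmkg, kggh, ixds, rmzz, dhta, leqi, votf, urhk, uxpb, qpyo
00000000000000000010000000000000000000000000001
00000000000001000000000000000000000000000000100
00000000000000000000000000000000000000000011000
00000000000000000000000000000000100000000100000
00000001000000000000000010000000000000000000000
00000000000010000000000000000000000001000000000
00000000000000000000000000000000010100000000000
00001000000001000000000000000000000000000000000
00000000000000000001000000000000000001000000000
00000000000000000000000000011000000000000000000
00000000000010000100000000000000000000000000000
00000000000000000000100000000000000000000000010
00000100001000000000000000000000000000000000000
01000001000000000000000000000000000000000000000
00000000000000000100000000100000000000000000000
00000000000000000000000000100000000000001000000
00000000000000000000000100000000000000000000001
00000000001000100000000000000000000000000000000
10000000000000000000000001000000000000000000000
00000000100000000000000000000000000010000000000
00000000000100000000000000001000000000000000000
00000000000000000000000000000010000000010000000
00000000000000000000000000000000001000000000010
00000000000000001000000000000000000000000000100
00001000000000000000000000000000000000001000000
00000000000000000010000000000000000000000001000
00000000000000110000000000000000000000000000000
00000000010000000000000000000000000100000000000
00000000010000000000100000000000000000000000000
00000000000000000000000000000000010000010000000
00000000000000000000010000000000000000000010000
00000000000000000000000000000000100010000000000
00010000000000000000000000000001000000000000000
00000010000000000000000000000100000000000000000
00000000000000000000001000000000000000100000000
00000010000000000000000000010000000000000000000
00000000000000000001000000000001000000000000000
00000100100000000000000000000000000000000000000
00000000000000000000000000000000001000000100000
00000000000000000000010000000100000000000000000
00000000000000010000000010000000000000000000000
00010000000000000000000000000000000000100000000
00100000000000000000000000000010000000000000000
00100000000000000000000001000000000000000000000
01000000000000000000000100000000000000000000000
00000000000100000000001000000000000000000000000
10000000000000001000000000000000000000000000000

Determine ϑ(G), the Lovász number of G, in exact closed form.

deg(dgqy) = 2; N(dgqy) = {leqi, votf}.
N(evqa) = {rpko, uxpb}, |N(evqa)| = 2.
N(ezuc) = {gdah, rmzz}, |N(ezuc)| = 2.
deg(shme) = 2; N(shme) = {ltrz, rpko}.
deg(v) = 2 for all v (|V|=47); this is C_{47}, the 47-cycle.
Distinct eigenvalues (to 3 d.p.): [2.0, 1.982, 1.929, 1.841, 1.721, 1.57, 1.39, 1.186, 0.961, 0.719, 0.464, 0.2, -0.067, -0.333, -0.593, -0.842, -1.076, -1.291, -1.483, -1.649, -1.785, -1.889, -1.96, -1.996].
ϑ = −N·λ_min/(λ_max−λ_min) = −47·(-2*cos(pi/47))/(2−(-2*cos(pi/47))) = 47*cos(pi/47)/(cos(pi/47) + 1).
≈ 23.4737315 (to 7 d.p.).
Check 23 ≤ 47*cos(pi/47)/(cos(pi/47) + 1) ≤ 24: both strict.

47*cos(pi/47)/(cos(pi/47) + 1)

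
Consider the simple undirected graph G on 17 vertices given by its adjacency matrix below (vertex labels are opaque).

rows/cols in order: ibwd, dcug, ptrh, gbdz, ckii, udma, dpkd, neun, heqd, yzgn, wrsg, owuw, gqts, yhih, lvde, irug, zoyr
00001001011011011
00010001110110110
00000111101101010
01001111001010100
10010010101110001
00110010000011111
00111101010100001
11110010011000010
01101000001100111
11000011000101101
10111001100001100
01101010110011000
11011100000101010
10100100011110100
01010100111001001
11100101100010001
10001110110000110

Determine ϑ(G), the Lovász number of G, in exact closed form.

sqrt(17)

N(ibwd) = {ckii, neun, yzgn, wrsg, gqts, yhih, irug, zoyr}, |N(ibwd)| = 8.
deg(zoyr) = 8; N(zoyr) = {ibwd, ckii, udma, dpkd, heqd, yzgn, lvde, irug}.
Vertex lvde has 8 neighbors: dcug, gbdz, udma, heqd, yzgn, wrsg, yhih, zoyr.
deg(neun) = 8; N(neun) = {ibwd, dcug, ptrh, gbdz, dpkd, yzgn, wrsg, irug}.
8-regular, N=17; SR(17,8,3,4) — a Paley graph.
spec(A) ≈ [8.0, 1.56155, -2.56155] (distinct, 5 d.p.).
With N=17: ϑ(G) = 17·(-(-sqrt(17)/2 - 1/2))/(8−(-sqrt(17)/2 - 1/2)) = sqrt(17).
Numerically 4.1231056.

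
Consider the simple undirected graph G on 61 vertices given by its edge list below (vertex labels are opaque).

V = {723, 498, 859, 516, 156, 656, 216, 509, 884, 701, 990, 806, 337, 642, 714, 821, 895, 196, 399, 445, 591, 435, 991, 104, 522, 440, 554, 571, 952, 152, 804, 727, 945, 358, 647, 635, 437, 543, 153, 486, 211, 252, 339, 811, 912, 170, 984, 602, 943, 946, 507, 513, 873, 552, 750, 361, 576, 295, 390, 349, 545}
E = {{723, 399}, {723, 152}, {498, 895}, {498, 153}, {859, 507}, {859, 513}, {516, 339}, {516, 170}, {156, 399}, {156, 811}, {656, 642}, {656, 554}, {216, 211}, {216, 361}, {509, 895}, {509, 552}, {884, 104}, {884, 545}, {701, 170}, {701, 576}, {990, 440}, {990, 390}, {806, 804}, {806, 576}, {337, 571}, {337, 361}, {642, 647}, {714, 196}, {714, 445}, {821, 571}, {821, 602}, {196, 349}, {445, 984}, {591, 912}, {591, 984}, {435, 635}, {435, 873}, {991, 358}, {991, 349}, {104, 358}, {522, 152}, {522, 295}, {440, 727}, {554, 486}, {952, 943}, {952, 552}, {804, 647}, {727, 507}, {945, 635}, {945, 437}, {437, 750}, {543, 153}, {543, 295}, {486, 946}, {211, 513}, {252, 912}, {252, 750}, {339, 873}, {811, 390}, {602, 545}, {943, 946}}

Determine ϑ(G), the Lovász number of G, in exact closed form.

N(252) = {912, 750}, |N(252)| = 2.
deg(153) = 2; N(153) = {498, 543}.
Vertex 591 has 2 neighbors: 912, 984.
Vertex 554 has 2 neighbors: 656, 486.
Regular of degree 2 on 61 vertices: the odd cycle C_{61}.
The 31 distinct eigenvalues: [2.0, 1.989, 1.958, 1.905, 1.833, 1.741, 1.63, 1.502, 1.359, 1.2, 1.03, 0.848, 0.657, 0.459, 0.257, 0.051, -0.154, -0.359, -0.559, -0.753, -0.94, -1.116, -1.281, -1.432, -1.568, -1.688, -1.789, -1.871, -1.934, -1.976, -1.997].
−61·(-2*cos(pi/61)) / ((2)−(-2*cos(pi/61))) = 61*cos(pi/61)/(cos(pi/61) + 1) = ϑ(G).
≈ 30.47976646 (to 8 d.p.).
α=30, χ(Ḡ)=31; ϑ=61*cos(pi/61)/(cos(pi/61) + 1) lies between (both strict).

61*cos(pi/61)/(cos(pi/61) + 1)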